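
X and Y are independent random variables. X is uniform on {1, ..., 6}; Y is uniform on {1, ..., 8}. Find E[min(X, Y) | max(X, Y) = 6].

P(max(X, Y) = 6) = 11/48.
Summing min(X,Y)·P(x,y) over outcomes with max(X, Y) = 6 gives 3/4.
E[min(X, Y) | max(X, Y) = 6] = (3/4) / (11/48) = 36/11.

36/11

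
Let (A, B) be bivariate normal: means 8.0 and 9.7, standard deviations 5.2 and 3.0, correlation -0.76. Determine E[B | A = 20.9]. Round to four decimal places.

4.0438

For a bivariate normal, E[B | A=x] = μ_B + ρ·(σ_B/σ_A)·(x − μ_A).
E[B | A=20.9] = 9.7 + (-0.76)·(3.0/5.2)·(20.9 − (8.0)) = 9.7 + (-0.438462)·(12.9) = 4.0438.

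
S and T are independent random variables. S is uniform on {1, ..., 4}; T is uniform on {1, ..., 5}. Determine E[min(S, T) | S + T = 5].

P(S + T = 5) = 1/5.
Summing min(S,T)·P(x,y) over outcomes with S + T = 5 gives 3/10.
E[min(S, T) | S + T = 5] = (3/10) / (1/5) = 3/2.

3/2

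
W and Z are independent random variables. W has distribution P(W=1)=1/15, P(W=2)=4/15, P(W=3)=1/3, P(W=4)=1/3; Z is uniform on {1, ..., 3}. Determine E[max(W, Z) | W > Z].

P(W > Z) = 29/45.
Summing max(W,Z)·P(x,y) over outcomes with W > Z gives 98/45.
E[max(W, Z) | W > Z] = (98/45) / (29/45) = 98/29.

98/29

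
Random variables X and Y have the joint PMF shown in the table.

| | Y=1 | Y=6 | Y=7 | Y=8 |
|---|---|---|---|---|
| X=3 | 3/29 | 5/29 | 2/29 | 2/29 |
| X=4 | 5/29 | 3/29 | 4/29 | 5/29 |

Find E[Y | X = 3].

21/4

P(X = 3) = 12/29.
Summing Y·P(X=x,Y=y) over the conditioning event gives 63/29.
E[Y | X = 3] = (63/29) / (12/29) = 21/4.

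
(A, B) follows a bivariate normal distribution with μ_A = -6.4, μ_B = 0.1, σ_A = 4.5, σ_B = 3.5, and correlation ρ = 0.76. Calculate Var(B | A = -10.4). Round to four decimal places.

Var(B | A=x) = (1 − ρ²)·σ_B².
Var(B | A=-10.4) = (3.5)²·(1 − (0.76)²) = 12.25·0.4224 = 5.1744.

5.1744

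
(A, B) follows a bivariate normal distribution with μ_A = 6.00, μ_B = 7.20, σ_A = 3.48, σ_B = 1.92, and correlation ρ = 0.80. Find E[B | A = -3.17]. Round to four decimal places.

E[B | A=x] = μ_B + ρ(σ_B/σ_A)(x − μ_A) for jointly normal variables.
E[B | A=-3.17] = 7.20 + (0.80)·(1.92/3.48)·(-3.17 − (6.00)) = 7.20 + (0.441379)·(-9.17) = 3.1526.

3.1526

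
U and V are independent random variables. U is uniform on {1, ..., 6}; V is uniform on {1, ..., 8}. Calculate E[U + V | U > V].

7

P(U > V) = 5/16.
Summing (U+V)·P(x,y) over outcomes with U > V gives 35/16.
E[U + V | U > V] = (35/16) / (5/16) = 7.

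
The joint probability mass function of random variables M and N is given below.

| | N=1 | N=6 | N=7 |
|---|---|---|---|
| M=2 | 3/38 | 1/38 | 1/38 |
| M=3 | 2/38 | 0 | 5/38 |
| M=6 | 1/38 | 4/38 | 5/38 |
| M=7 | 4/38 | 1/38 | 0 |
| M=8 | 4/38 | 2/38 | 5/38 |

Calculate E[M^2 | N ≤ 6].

P(N ≤ 6) = 11/19.
Summing M^2·P(M=x,N=y) over the conditioning event gives 843/38.
E[M^2 | N ≤ 6] = (843/38) / (11/19) = 843/22.

843/22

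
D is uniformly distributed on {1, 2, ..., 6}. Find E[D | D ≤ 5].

3

Given D ≤ 5, D is equally likely to be any of {1, 2, 3, 4, 5}.
E[D | D ≤ 5] = (1 + 2 + 3 + 4 + 5) / 5 = 3.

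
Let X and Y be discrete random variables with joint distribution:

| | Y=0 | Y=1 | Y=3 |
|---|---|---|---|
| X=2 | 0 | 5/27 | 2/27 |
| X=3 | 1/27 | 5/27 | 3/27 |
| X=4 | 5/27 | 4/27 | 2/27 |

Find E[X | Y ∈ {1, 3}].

62/21

P(Y ∈ {1, 3}) = 7/9.
Σ X·P over the event = 2·(5/27) + 2·(2/27) + 3·(5/27) + 3·(3/27) + 4·(4/27) + 4·(2/27) = 62/27.
E[X | Y ∈ {1, 3}] = (62/27) / (7/9) = 62/21.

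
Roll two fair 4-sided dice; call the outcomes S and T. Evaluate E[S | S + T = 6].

P(S + T = 6) = 3/16.
Summing S·P(x,y) over outcomes with S + T = 6 gives 9/16.
E[S | S + T = 6] = (9/16) / (3/16) = 3.

3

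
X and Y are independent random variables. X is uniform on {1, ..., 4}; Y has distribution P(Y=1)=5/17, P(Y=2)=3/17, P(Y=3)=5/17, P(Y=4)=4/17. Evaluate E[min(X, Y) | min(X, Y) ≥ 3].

29/9

P(min(X, Y) ≥ 3) = 9/34.
Summing min(X,Y)·P(x,y) over outcomes with min(X, Y) ≥ 3 gives 29/34.
E[min(X, Y) | min(X, Y) ≥ 3] = (29/34) / (9/34) = 29/9.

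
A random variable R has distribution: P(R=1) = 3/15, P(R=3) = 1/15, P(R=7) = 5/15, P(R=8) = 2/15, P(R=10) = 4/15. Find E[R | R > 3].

P(R > 3) = 11/15.
Σ over the event: 7·1/3 + 8·2/15 + 10·4/15 = 91/15.
E[R | R > 3] = (91/15) / (11/15) = 91/11.

91/11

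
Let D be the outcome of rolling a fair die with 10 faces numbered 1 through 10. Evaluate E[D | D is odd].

Given D is odd, D is equally likely to be any of {1, 3, 5, 7, 9}.
E[D | D is odd] = (1 + 3 + 5 + 7 + 9) / 5 = 5.

5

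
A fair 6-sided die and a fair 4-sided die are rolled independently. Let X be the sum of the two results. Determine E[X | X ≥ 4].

136/21

P(X ≥ 4) = 7/8.
Σ over the event: 4·1/8 + 5·1/6 + 6·1/6 + 7·1/6 + 8·1/8 + 9·1/12 + 10·1/24 = 17/3.
E[X | X ≥ 4] = (17/3) / (7/8) = 136/21.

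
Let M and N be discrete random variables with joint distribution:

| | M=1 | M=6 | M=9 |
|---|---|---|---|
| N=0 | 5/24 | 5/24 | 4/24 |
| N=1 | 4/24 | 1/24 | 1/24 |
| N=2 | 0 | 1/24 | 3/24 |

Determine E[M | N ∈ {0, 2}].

P(N ∈ {0, 2}) = 3/4.
Σ M·P over the event = 1·(5/24) + 6·(5/24) + 6·(1/24) + 9·(4/24) + 9·(3/24) = 13/3.
E[M | N ∈ {0, 2}] = (13/3) / (3/4) = 52/9.

52/9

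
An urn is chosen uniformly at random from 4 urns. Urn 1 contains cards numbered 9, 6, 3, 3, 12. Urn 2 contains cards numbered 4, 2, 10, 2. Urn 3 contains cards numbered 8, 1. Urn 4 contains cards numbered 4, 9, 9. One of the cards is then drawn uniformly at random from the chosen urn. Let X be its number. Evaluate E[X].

E[X | urn 1] = (9+6+3+3+12)/5 = 33/5.
E[X | urn 2] = (4+2+10+2)/4 = 9/2.
E[X | urn 3] = (8+1)/2 = 9/2.
E[X | urn 4] = (4+9+9)/3 = 22/3.
By the law of total expectation,
E[X] = (1/4)·(33/5) + (1/4)·(9/2) + (1/4)·(9/2) + (1/4)·(22/3) = 86/15.

86/15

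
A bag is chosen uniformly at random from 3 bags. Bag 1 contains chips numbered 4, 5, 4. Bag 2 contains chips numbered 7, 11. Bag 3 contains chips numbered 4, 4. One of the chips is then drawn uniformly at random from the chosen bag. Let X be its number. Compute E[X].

52/9

E[X | bag 1] = (4+5+4)/3 = 13/3.
E[X | bag 2] = (7+11)/2 = 9.
E[X | bag 3] = (4+4)/2 = 4.
By the law of total expectation,
E[X] = (1/3)·(13/3) + (1/3)·(9) + (1/3)·(4) = 52/9.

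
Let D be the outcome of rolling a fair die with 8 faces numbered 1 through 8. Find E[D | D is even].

Given D is even, D is equally likely to be any of {2, 4, 6, 8}.
E[D | D is even] = (2 + 4 + 6 + 8) / 4 = 5.

5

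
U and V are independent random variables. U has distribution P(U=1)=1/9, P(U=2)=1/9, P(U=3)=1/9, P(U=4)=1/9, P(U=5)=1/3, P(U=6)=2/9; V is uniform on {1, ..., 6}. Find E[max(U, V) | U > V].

5

P(U > V) = 14/27.
Summing max(U,V)·P(x,y) over outcomes with U > V gives 70/27.
E[max(U, V) | U > V] = (70/27) / (14/27) = 5.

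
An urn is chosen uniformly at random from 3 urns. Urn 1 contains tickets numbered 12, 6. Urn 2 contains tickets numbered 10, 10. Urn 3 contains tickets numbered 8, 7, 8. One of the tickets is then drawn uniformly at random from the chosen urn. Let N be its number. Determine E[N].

80/9

E[N | urn 1] = (12+6)/2 = 9.
E[N | urn 2] = (10+10)/2 = 10.
E[N | urn 3] = (8+7+8)/3 = 23/3.
By the law of total expectation,
E[N] = (1/3)·(9) + (1/3)·(10) + (1/3)·(23/3) = 80/9.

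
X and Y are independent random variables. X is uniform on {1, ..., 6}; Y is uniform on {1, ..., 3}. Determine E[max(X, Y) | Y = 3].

Outcomes with Y = 3: (1,3), (2,3), (3,3), (4,3), (5,3), (6,3), each with probability 1/18.
E[max(X, Y) | Y = 3] = (3 + 3 + 3 + 4 + 5 + 6) / 6 = 4.

4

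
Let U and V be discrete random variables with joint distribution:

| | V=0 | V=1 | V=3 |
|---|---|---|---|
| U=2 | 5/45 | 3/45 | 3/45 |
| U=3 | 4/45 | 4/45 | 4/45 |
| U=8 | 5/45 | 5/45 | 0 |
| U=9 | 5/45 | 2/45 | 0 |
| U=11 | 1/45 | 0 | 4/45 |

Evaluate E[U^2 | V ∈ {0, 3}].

P(V ∈ {0, 3}) = 31/45.
Σ U^2·P over the event = 4·(5/45) + 4·(3/45) + 9·(4/45) + 9·(4/45) + 64·(5/45) + 81·(5/45) + 121·(1/45) + 121·(4/45) = 478/15.
E[U^2 | V ∈ {0, 3}] = (478/15) / (31/45) = 1434/31.

1434/31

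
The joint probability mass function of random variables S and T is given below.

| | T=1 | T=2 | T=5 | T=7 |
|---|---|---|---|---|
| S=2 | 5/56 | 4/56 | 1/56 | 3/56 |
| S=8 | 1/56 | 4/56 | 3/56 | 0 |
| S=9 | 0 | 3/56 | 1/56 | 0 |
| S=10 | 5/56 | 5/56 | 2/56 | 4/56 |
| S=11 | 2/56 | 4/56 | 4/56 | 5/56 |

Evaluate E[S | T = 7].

P(T = 7) = 3/14.
Σ S·P over the event = 2·(3/56) + 10·(4/56) + 11·(5/56) = 101/56.
E[S | T = 7] = (101/56) / (3/14) = 101/12.

101/12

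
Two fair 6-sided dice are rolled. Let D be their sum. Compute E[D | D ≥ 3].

50/7

P(D ≥ 3) = 35/36.
E[D | D ≥ 3] = (125/18) / (35/36) = 50/7.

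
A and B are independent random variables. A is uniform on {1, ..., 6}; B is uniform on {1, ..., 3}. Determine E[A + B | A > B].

P(A > B) = 2/3.
Summing (A+B)·P(x,y) over outcomes with A > B gives 25/6.
E[A + B | A > B] = (25/6) / (2/3) = 25/4.

25/4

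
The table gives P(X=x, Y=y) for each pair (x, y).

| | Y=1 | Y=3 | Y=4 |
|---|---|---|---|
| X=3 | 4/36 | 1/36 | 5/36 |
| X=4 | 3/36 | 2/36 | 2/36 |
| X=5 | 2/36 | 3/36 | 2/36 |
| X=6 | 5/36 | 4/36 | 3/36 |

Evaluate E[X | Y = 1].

32/7

P(Y = 1) = 7/18.
Σ X·P over the event = 3·(4/36) + 4·(3/36) + 5·(2/36) + 6·(5/36) = 16/9.
E[X | Y = 1] = (16/9) / (7/18) = 32/7.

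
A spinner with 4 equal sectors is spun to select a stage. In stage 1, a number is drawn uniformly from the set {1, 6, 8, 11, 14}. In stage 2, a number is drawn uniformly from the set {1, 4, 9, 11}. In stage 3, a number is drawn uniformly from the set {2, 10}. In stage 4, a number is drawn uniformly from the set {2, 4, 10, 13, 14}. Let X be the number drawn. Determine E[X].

577/80

E[X | stage 1] = (1+6+8+11+14)/5 = 8.
E[X | stage 2] = (1+4+9+11)/4 = 25/4.
E[X | stage 3] = (2+10)/2 = 6.
E[X | stage 4] = (2+4+10+13+14)/5 = 43/5.
E[X] = (1/4)·(8) + (1/4)·(25/4) + (1/4)·(6) + (1/4)·(43/5) = 577/80.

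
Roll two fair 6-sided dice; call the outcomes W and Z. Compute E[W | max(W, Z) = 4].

Outcomes with max(W, Z) = 4: (1,4), (2,4), (3,4), (4,1), (4,2), (4,3), (4,4), each with probability 1/36.
E[W | max(W, Z) = 4] = (1 + 2 + 3 + 4 + 4 + 4 + 4) / 7 = 22/7.

22/7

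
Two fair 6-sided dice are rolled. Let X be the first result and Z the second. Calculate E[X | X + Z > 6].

P(X + Z > 6) = 7/12.
Summing X·P(x,y) over outcomes with X + Z > 6 gives 91/36.
E[X | X + Z > 6] = (91/36) / (7/12) = 13/3.

13/3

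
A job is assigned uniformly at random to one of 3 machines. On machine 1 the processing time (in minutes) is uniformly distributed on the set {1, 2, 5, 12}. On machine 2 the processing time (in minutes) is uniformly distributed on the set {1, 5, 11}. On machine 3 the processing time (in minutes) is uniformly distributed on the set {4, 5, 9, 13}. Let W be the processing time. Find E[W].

E[W | machine 1] = (1+2+5+12)/4 = 5.
E[W | machine 2] = (1+5+11)/3 = 17/3.
E[W | machine 3] = (4+5+9+13)/4 = 31/4.
E[W] = (1/3)·(5) + (1/3)·(17/3) + (1/3)·(31/4) = 221/36.

221/36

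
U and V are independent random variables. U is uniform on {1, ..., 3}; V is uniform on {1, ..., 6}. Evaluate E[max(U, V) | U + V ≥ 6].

P(U + V ≥ 6) = 1/2.
Summing max(U,V)·P(x,y) over outcomes with U + V ≥ 6 gives 22/9.
E[max(U, V) | U + V ≥ 6] = (22/9) / (1/2) = 44/9.

44/9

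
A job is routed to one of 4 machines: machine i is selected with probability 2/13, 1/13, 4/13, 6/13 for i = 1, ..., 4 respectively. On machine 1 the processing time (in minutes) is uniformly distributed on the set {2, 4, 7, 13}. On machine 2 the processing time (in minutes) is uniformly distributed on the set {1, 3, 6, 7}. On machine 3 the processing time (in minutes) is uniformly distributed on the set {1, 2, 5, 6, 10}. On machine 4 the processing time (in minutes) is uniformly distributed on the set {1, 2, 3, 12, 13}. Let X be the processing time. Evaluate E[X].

1473/260

E[X | machine 1] = (2+4+7+13)/4 = 13/2.
E[X | machine 2] = (1+3+6+7)/4 = 17/4.
E[X | machine 3] = (1+2+5+6+10)/5 = 24/5.
E[X | machine 4] = (1+2+3+12+13)/5 = 31/5.
E[X] = (2/13)·(13/2) + (1/13)·(17/4) + (4/13)·(24/5) + (6/13)·(31/5) = 1473/260.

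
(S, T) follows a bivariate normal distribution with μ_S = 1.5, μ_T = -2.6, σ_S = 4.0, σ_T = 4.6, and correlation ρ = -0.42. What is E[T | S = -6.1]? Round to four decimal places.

The regression of T on S has slope ρ·σ_T/σ_S and passes through (μ_S, μ_T).
E[T | S=-6.1] = -2.6 + (-0.42)·(4.6/4.0)·(-6.1 − (1.5)) = -2.6 + (-0.483)·(-7.6) = 1.0708.

1.0708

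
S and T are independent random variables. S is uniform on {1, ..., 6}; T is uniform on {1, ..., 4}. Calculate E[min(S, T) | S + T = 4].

Outcomes with S + T = 4: (1,3), (2,2), (3,1), each with probability 1/24.
E[min(S, T) | S + T = 4] = (1 + 2 + 1) / 3 = 4/3.

4/3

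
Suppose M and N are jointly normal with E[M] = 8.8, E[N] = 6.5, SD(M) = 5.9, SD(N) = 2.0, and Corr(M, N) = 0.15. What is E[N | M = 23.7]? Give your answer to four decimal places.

E[N | M=x] = μ_N + ρ(σ_N/σ_M)(x − μ_M) for jointly normal variables.
E[N | M=23.7] = 6.5 + (0.15)·(2.0/5.9)·(23.7 − (8.8)) = 6.5 + (0.050847)·(14.9) = 7.2576.

7.2576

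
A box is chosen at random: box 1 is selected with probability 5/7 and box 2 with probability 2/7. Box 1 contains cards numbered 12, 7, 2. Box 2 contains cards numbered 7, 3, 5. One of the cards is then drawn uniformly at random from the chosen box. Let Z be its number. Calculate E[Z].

E[Z | box 1] = (12+7+2)/3 = 7.
E[Z | box 2] = (7+3+5)/3 = 5.
By the law of total expectation,
E[Z] = (5/7)·(7) + (2/7)·(5) = 45/7.

45/7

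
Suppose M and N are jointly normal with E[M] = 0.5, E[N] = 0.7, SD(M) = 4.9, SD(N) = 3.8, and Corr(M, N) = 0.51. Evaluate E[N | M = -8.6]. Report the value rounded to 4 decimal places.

-2.8991

The regression of N on M has slope ρ·σ_N/σ_M and passes through (μ_M, μ_N).
E[N | M=-8.6] = 0.7 + (0.51)·(3.8/4.9)·(-8.6 − (0.5)) = 0.7 + (0.39551)·(-9.1) = -2.8991.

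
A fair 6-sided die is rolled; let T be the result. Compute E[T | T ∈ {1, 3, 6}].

10/3

P(T ∈ {1, 3, 6}) = 1/2.
Σ over the event: 1·1/6 + 3·1/6 + 6·1/6 = 5/3.
E[T | T ∈ {1, 3, 6}] = (5/3) / (1/2) = 10/3.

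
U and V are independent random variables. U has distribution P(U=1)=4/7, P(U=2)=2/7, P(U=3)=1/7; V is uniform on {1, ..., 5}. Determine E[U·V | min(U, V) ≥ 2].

P(min(U, V) ≥ 2) = 12/35.
Summing UV·P(x,y) over outcomes with min(U, V) ≥ 2 gives 14/5.
E[U·V | min(U, V) ≥ 2] = (14/5) / (12/35) = 49/6.

49/6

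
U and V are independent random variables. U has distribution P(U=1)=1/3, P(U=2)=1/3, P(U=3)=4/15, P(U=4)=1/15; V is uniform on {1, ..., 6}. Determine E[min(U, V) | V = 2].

5/3

P(V = 2) = 1/6.
Summing min(U,V)·P(x,y) over outcomes with V = 2 gives 5/18.
E[min(U, V) | V = 2] = (5/18) / (1/6) = 5/3.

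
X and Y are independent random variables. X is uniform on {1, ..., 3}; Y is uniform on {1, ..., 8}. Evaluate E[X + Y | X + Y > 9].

P(X + Y > 9) = 1/8.
Summing (X+Y)·P(x,y) over outcomes with X + Y > 9 gives 31/24.
E[X + Y | X + Y > 9] = (31/24) / (1/8) = 31/3.

31/3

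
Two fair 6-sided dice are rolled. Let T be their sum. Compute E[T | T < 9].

76/13

P(T < 9) = 13/18.
Σ over the event: 2·1/36 + 3·1/18 + 4·1/12 + 5·1/9 + 6·5/36 + 7·1/6 + 8·5/36 = 38/9.
E[T | T < 9] = (38/9) / (13/18) = 76/13.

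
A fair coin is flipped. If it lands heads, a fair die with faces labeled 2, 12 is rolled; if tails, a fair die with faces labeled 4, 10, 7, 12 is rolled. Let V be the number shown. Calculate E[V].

61/8

E[V | heads] = (2+12)/2 = 7.
E[V | tails] = (4+10+7+12)/4 = 33/4.
By the law of total expectation,
E[V] = (1/2)·(7) + (1/2)·(33/4) = 61/8.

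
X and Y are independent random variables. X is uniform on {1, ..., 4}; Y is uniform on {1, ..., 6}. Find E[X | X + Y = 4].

Outcomes with X + Y = 4: (1,3), (2,2), (3,1), each with probability 1/24.
E[X | X + Y = 4] = (1 + 2 + 3) / 3 = 2.

2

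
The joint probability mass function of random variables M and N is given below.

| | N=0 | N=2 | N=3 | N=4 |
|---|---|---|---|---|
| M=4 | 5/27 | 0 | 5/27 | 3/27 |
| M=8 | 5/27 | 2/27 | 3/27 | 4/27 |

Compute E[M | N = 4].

44/7

P(N = 4) = 7/27.
Σ M·P over the event = 4·(3/27) + 8·(4/27) = 44/27.
E[M | N = 4] = (44/27) / (7/27) = 44/7.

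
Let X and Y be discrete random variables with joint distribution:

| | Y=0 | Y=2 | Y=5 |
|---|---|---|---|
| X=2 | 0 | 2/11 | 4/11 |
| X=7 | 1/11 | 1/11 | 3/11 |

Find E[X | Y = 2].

11/3

P(Y = 2) = 3/11.
Σ X·P over the event = 2·(2/11) + 7·(1/11) = 1.
E[X | Y = 2] = (1) / (3/11) = 11/3.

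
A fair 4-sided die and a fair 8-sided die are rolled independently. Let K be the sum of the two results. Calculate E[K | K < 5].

10/3

P(K < 5) = 3/16.
Σ over the event: 2·1/32 + 3·1/16 + 4·3/32 = 5/8.
E[K | K < 5] = (5/8) / (3/16) = 10/3.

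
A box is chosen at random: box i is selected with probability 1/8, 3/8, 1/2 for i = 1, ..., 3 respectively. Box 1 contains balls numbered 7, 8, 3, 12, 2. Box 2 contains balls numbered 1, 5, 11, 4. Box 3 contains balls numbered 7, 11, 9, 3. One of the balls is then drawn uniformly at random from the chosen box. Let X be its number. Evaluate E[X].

1043/160

E[X | box 1] = (7+8+3+12+2)/5 = 32/5.
E[X | box 2] = (1+5+11+4)/4 = 21/4.
E[X | box 3] = (7+11+9+3)/4 = 15/2.
By the law of total expectation,
E[X] = (1/8)·(32/5) + (3/8)·(21/4) + (1/2)·(15/2) = 1043/160.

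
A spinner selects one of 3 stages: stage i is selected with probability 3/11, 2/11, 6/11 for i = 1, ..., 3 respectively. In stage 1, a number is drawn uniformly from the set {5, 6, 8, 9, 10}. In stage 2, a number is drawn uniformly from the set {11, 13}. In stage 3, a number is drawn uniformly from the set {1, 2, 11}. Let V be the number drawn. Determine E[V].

34/5

E[V | stage 1] = (5+6+8+9+10)/5 = 38/5.
E[V | stage 2] = (11+13)/2 = 12.
E[V | stage 3] = (1+2+11)/3 = 14/3.
By the law of total expectation,
E[V] = (3/11)·(38/5) + (2/11)·(12) + (6/11)·(14/3) = 34/5.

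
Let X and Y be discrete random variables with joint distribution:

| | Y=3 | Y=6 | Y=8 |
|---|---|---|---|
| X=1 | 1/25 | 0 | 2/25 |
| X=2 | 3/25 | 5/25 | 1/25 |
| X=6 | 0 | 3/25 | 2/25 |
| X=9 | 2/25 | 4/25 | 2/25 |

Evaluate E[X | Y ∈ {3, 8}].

59/13

P(Y ∈ {3, 8}) = 13/25.
Σ X·P over the event = 1·(1/25) + 1·(2/25) + 2·(3/25) + 2·(1/25) + 6·(2/25) + 9·(2/25) + 9·(2/25) = 59/25.
E[X | Y ∈ {3, 8}] = (59/25) / (13/25) = 59/13.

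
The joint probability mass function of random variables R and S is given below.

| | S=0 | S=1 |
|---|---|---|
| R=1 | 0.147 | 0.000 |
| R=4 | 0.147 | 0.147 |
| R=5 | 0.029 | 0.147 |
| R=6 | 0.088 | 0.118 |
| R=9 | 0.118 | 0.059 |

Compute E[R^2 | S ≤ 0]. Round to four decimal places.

30.1512

P(S ≤ 0) = 0.529.
Σ R^2·P over the event = 1·(0.147) + 16·(0.147) + 25·(0.029) + 36·(0.088) + 81·(0.118) = 15.950.
E[R^2 | S ≤ 0] = (15.950) / (0.529) = 30.1512.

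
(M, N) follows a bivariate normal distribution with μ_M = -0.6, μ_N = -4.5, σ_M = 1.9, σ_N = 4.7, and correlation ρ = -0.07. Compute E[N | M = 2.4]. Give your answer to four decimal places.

-5.0195

For a bivariate normal, E[N | M=x] = μ_N + ρ·(σ_N/σ_M)·(x − μ_M).
E[N | M=2.4] = -4.5 + (-0.07)·(4.7/1.9)·(2.4 − (-0.6)) = -4.5 + (-0.17316)·(3) = -5.0195.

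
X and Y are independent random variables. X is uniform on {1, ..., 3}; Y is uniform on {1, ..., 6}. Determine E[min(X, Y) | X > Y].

Outcomes with X > Y: (2,1), (3,1), (3,2), each with probability 1/18.
E[min(X, Y) | X > Y] = (1 + 1 + 2) / 3 = 4/3.

4/3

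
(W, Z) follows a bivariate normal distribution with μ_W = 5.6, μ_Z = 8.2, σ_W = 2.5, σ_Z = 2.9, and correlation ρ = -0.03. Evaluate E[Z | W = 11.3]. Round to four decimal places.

The regression of Z on W has slope ρ·σ_Z/σ_W and passes through (μ_W, μ_Z).
E[Z | W=11.3] = 8.2 + (-0.03)·(2.9/2.5)·(11.3 − (5.6)) = 8.2 + (-0.0348)·(5.7) = 8.0016.

8.0016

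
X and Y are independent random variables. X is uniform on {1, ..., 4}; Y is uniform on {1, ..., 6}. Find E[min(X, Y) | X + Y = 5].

3/2

Outcomes with X + Y = 5: (1,4), (2,3), (3,2), (4,1), each with probability 1/24.
E[min(X, Y) | X + Y = 5] = (1 + 2 + 2 + 1) / 4 = 3/2.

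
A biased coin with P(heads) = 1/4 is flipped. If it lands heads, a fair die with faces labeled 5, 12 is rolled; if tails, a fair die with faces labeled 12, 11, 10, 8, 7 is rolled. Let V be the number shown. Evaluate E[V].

E[V | heads] = (5+12)/2 = 17/2.
E[V | tails] = (12+11+10+8+7)/5 = 48/5.
E[V] = (1/4)·(17/2) + (3/4)·(48/5) = 373/40.

373/40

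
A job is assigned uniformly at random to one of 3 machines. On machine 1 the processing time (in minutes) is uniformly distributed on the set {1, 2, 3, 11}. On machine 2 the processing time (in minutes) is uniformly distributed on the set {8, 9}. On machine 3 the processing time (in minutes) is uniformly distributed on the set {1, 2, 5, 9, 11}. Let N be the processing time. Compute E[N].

E[N | machine 1] = (1+2+3+11)/4 = 17/4.
E[N | machine 2] = (8+9)/2 = 17/2.
E[N | machine 3] = (1+2+5+9+11)/5 = 28/5.
By the law of total expectation,
E[N] = (1/3)·(17/4) + (1/3)·(17/2) + (1/3)·(28/5) = 367/60.

367/60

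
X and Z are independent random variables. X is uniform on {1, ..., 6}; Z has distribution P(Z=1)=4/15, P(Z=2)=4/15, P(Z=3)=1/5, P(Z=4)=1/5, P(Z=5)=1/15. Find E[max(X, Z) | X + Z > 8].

P(X + Z > 8) = 2/15.
Summing max(X,Z)·P(x,y) over outcomes with X + Z > 8 gives 67/90.
E[max(X, Z) | X + Z > 8] = (67/90) / (2/15) = 67/12.

67/12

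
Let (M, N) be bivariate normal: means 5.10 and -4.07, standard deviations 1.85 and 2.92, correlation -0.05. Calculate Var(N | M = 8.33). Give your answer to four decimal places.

The conditional variance in a bivariate normal is σ_N²(1 − ρ²), independent of x.
Var(N | M=8.33) = (2.92)²·(1 − (-0.05)²) = 8.5264·0.9975 = 8.5051.

8.5051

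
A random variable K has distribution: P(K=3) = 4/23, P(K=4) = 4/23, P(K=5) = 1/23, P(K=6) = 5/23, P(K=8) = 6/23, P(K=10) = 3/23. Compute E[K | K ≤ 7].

9/2

P(K ≤ 7) = 14/23.
Σ over the event: 3·4/23 + 4·4/23 + 5·1/23 + 6·5/23 = 63/23.
E[K | K ≤ 7] = (63/23) / (14/23) = 9/2.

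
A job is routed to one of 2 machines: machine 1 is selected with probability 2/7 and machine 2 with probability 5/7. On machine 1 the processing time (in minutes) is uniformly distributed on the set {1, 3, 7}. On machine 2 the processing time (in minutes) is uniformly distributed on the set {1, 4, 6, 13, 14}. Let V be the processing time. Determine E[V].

E[V | machine 1] = (1+3+7)/3 = 11/3.
E[V | machine 2] = (1+4+6+13+14)/5 = 38/5.
E[V] = (2/7)·(11/3) + (5/7)·(38/5) = 136/21.

136/21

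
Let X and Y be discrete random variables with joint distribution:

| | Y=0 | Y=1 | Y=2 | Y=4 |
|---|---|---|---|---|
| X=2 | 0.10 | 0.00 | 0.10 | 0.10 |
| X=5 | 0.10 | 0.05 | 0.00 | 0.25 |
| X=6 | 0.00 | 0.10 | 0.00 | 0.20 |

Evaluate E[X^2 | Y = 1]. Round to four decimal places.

P(Y = 1) = 0.15.
Summing X^2·P(X=x,Y=y) over the conditioning event gives 4.85.
E[X^2 | Y = 1] = (4.85) / (0.15) = 32.3333.

32.3333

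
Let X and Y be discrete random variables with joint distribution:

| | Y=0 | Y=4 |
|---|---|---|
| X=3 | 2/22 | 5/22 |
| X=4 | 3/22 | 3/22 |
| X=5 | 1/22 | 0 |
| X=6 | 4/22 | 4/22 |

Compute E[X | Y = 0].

47/10

P(Y = 0) = 5/11.
Σ X·P over the event = 3·(2/22) + 4·(3/22) + 5·(1/22) + 6·(4/22) = 47/22.
E[X | Y = 0] = (47/22) / (5/11) = 47/10.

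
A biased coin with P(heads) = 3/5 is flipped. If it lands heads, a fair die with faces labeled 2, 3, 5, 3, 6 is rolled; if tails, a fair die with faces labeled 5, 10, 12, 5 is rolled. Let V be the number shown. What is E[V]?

E[V | heads] = (2+3+5+3+6)/5 = 19/5.
E[V | tails] = (5+10+12+5)/4 = 8.
By the law of total expectation,
E[V] = (3/5)·(19/5) + (2/5)·(8) = 137/25.

137/25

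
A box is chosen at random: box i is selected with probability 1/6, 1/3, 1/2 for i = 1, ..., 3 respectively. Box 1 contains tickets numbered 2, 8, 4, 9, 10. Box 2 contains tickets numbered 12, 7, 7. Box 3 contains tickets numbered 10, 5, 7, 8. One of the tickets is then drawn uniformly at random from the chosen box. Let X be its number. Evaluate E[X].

E[X | box 1] = (2+8+4+9+10)/5 = 33/5.
E[X | box 2] = (12+7+7)/3 = 26/3.
E[X | box 3] = (10+5+7+8)/4 = 15/2.
By the law of total expectation,
E[X] = (1/6)·(33/5) + (1/3)·(26/3) + (1/2)·(15/2) = 1393/180.

1393/180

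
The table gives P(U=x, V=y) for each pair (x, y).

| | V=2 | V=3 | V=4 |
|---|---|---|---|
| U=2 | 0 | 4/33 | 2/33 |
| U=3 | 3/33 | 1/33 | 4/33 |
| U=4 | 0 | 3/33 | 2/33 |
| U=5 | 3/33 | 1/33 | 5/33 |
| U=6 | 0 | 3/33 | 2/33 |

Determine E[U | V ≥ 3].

P(V ≥ 3) = 9/11.
Summing U·P(U=x,V=y) over the conditioning event gives 107/33.
E[U | V ≥ 3] = (107/33) / (9/11) = 107/27.

107/27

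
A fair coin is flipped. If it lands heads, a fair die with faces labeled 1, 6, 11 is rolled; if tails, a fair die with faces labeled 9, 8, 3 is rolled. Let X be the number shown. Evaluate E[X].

19/3

E[X | heads] = (1+6+11)/3 = 6.
E[X | tails] = (9+8+3)/3 = 20/3.
By the law of total expectation,
E[X] = (1/2)·(6) + (1/2)·(20/3) = 19/3.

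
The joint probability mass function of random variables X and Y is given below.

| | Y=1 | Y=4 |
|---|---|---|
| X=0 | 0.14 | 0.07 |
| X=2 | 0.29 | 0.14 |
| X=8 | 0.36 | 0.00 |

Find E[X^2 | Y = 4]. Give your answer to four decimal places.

P(Y = 4) = 0.21.
Summing X^2·P(X=x,Y=y) over the conditioning event gives 0.56.
E[X^2 | Y = 4] = (0.56) / (0.21) = 2.6667.

2.6667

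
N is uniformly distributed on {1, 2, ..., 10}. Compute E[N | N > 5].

Given N > 5, N is equally likely to be any of {6, 7, 8, 9, 10}.
E[N | N > 5] = (6 + 7 + 8 + 9 + 10) / 5 = 8.

8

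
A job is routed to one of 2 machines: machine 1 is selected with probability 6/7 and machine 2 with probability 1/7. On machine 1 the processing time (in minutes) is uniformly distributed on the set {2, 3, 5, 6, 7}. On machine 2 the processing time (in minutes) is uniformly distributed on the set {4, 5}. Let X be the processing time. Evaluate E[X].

E[X | machine 1] = (2+3+5+6+7)/5 = 23/5.
E[X | machine 2] = (4+5)/2 = 9/2.
E[X] = (6/7)·(23/5) + (1/7)·(9/2) = 321/70.

321/70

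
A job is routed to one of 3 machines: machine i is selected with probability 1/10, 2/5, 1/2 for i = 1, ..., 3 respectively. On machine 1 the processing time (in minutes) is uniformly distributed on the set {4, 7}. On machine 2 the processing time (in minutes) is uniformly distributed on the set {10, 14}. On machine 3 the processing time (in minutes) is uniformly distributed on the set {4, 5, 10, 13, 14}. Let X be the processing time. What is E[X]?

199/20

E[X | machine 1] = (4+7)/2 = 11/2.
E[X | machine 2] = (10+14)/2 = 12.
E[X | machine 3] = (4+5+10+13+14)/5 = 46/5.
E[X] = (1/10)·(11/2) + (2/5)·(12) + (1/2)·(46/5) = 199/20.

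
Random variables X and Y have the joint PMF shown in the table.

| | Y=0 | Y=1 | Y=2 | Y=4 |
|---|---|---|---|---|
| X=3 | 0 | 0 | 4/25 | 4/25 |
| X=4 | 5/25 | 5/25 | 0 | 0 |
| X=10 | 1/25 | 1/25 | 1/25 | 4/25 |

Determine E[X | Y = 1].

5

P(Y = 1) = 6/25.
Σ X·P over the event = 4·(5/25) + 10·(1/25) = 6/5.
E[X | Y = 1] = (6/5) / (6/25) = 5.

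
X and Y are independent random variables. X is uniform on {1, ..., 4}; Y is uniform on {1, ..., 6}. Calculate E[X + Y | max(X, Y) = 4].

44/7

Outcomes with max(X, Y) = 4: (1,4), (2,4), (3,4), (4,1), (4,2), (4,3), (4,4), each with probability 1/24.
E[X + Y | max(X, Y) = 4] = (5 + 6 + 7 + 5 + 6 + 7 + 8) / 7 = 44/7.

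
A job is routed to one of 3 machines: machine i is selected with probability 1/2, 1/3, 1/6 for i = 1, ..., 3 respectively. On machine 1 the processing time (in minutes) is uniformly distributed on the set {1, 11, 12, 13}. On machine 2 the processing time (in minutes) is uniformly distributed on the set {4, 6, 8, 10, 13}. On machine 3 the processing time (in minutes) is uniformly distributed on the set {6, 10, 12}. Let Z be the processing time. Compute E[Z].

E[Z | machine 1] = (1+11+12+13)/4 = 37/4.
E[Z | machine 2] = (4+6+8+10+13)/5 = 41/5.
E[Z | machine 3] = (6+10+12)/3 = 28/3.
E[Z] = (1/2)·(37/4) + (1/3)·(41/5) + (1/6)·(28/3) = 3209/360.

3209/360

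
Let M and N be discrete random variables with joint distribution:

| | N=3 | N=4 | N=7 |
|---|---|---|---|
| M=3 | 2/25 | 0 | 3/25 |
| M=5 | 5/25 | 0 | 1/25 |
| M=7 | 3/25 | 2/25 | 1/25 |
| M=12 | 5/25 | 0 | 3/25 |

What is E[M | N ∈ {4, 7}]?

P(N ∈ {4, 7}) = 2/5.
Σ M·P over the event = 3·(3/25) + 5·(1/25) + 7·(2/25) + 7·(1/25) + 12·(3/25) = 71/25.
E[M | N ∈ {4, 7}] = (71/25) / (2/5) = 71/10.

71/10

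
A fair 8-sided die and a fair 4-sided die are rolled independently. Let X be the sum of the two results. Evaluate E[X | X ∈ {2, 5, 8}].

P(X ∈ {2, 5, 8}) = 9/32.
Σ over the event: 2·1/32 + 5·1/8 + 8·1/8 = 27/16.
E[X | X ∈ {2, 5, 8}] = (27/16) / (9/32) = 6.

6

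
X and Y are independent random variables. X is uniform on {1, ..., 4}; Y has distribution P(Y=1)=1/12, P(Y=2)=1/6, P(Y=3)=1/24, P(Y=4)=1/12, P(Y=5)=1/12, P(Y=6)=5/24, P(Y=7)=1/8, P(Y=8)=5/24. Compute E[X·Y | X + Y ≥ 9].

839/41

P(X + Y ≥ 9) = 41/96.
Summing XY·P(x,y) over outcomes with X + Y ≥ 9 gives 839/96.
E[X·Y | X + Y ≥ 9] = (839/96) / (41/96) = 839/41.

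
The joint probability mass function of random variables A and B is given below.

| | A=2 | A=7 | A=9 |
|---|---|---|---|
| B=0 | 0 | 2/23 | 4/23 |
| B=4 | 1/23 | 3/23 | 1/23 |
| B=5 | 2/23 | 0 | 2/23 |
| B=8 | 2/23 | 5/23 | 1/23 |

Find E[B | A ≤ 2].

P(A ≤ 2) = 5/23.
Summing B·P(A=x,B=y) over the conditioning event gives 30/23.
E[B | A ≤ 2] = (30/23) / (5/23) = 6.

6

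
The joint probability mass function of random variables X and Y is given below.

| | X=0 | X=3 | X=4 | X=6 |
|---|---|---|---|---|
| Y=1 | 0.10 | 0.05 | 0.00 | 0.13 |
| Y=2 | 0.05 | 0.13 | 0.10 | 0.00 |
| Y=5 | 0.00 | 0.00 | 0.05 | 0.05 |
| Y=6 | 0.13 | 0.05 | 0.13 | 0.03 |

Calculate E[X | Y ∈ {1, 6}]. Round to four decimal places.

P(Y ∈ {1, 6}) = 0.62.
Σ X·P over the event = 0·(0.10) + 0·(0.13) + 3·(0.05) + 3·(0.05) + 4·(0.13) + 6·(0.13) + 6·(0.03) = 1.78.
E[X | Y ∈ {1, 6}] = (1.78) / (0.62) = 2.8710.

2.8710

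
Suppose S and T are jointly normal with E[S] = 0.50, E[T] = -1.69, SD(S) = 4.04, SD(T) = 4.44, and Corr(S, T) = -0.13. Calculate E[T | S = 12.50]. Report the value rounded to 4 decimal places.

-3.4045

E[T | S=x] = μ_T + ρ(σ_T/σ_S)(x − μ_S) for jointly normal variables.
E[T | S=12.50] = -1.69 + (-0.13)·(4.44/4.04)·(12.50 − (0.50)) = -1.69 + (-0.142871)·(12) = -3.4045.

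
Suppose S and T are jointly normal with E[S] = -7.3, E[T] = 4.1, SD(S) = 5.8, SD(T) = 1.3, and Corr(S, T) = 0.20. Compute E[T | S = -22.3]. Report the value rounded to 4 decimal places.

3.4276

The regression of T on S has slope ρ·σ_T/σ_S and passes through (μ_S, μ_T).
E[T | S=-22.3] = 4.1 + (0.20)·(1.3/5.8)·(-22.3 − (-7.3)) = 4.1 + (0.044828)·(-15) = 3.4276.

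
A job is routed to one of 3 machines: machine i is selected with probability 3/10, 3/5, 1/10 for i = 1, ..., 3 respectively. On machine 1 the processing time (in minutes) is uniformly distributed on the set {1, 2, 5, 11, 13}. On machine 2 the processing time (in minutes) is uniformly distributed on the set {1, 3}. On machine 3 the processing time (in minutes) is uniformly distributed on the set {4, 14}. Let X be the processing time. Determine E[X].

201/50

E[X | machine 1] = (1+2+5+11+13)/5 = 32/5.
E[X | machine 2] = (1+3)/2 = 2.
E[X | machine 3] = (4+14)/2 = 9.
E[X] = (3/10)·(32/5) + (3/5)·(2) + (1/10)·(9) = 201/50.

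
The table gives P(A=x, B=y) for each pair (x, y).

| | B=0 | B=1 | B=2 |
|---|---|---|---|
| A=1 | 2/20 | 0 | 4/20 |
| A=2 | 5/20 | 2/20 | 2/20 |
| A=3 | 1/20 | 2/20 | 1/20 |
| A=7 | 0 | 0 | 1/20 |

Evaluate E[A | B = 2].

9/4

P(B = 2) = 2/5.
Σ A·P over the event = 1·(4/20) + 2·(2/20) + 3·(1/20) + 7·(1/20) = 9/10.
E[A | B = 2] = (9/10) / (2/5) = 9/4.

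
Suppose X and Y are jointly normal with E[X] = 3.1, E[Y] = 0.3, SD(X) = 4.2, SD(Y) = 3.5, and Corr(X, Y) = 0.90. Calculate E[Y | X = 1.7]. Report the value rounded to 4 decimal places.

For a bivariate normal, E[Y | X=x] = μ_Y + ρ·(σ_Y/σ_X)·(x − μ_X).
E[Y | X=1.7] = 0.3 + (0.90)·(3.5/4.2)·(1.7 − (3.1)) = 0.3 + (0.75)·(-1.4) = -0.7500.

-0.7500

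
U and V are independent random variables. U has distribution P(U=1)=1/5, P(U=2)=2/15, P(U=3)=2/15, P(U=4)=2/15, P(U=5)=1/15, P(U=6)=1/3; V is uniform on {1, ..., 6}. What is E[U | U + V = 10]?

43/8

P(U + V = 10) = 4/45.
Summing U·P(x,y) over outcomes with U + V = 10 gives 43/90.
E[U | U + V = 10] = (43/90) / (4/45) = 43/8.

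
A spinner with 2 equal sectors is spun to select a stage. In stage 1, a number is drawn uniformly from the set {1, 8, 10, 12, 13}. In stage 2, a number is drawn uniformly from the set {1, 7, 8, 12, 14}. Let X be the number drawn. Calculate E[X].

43/5

E[X | stage 1] = (1+8+10+12+13)/5 = 44/5.
E[X | stage 2] = (1+7+8+12+14)/5 = 42/5.
E[X] = (1/2)·(44/5) + (1/2)·(42/5) = 43/5.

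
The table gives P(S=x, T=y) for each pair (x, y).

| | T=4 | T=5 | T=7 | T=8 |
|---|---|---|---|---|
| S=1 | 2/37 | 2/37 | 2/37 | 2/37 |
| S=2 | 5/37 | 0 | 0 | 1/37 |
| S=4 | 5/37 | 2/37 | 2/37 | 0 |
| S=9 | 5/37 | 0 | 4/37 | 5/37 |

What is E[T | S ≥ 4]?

132/23

P(S ≥ 4) = 23/37.
Σ T·P over the event = 4·(5/37) + 5·(2/37) + 7·(2/37) + 4·(5/37) + 7·(4/37) + 8·(5/37) = 132/37.
E[T | S ≥ 4] = (132/37) / (23/37) = 132/23.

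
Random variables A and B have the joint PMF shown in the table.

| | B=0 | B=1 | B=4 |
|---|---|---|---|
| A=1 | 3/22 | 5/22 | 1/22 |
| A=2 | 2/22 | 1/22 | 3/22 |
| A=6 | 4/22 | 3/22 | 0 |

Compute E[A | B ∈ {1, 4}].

P(B ∈ {1, 4}) = 13/22.
Σ A·P over the event = 1·(5/22) + 1·(1/22) + 2·(1/22) + 2·(3/22) + 6·(3/22) = 16/11.
E[A | B ∈ {1, 4}] = (16/11) / (13/22) = 32/13.

32/13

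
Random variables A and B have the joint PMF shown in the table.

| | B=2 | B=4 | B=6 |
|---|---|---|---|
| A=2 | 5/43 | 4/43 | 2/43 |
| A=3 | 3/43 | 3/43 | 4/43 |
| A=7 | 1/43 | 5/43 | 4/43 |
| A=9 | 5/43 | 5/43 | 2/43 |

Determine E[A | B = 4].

97/17

P(B = 4) = 17/43.
Σ A·P over the event = 2·(4/43) + 3·(3/43) + 7·(5/43) + 9·(5/43) = 97/43.
E[A | B = 4] = (97/43) / (17/43) = 97/17.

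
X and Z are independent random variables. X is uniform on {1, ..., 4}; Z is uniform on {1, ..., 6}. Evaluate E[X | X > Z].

Outcomes with X > Z: (2,1), (3,1), (3,2), (4,1), (4,2), (4,3), each with probability 1/24.
E[X | X > Z] = (2 + 3 + 3 + 4 + 4 + 4) / 6 = 10/3.

10/3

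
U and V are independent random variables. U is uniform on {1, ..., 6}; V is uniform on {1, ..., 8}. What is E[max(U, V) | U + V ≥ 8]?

173/27

P(U + V ≥ 8) = 9/16.
Summing max(U,V)·P(x,y) over outcomes with U + V ≥ 8 gives 173/48.
E[max(U, V) | U + V ≥ 8] = (173/48) / (9/16) = 173/27.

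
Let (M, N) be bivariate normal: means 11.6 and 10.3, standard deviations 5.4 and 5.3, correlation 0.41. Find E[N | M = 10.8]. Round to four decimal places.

9.9781

The regression of N on M has slope ρ·σ_N/σ_M and passes through (μ_M, μ_N).
E[N | M=10.8] = 10.3 + (0.41)·(5.3/5.4)·(10.8 − (11.6)) = 10.3 + (0.40241)·(-0.8) = 9.9781.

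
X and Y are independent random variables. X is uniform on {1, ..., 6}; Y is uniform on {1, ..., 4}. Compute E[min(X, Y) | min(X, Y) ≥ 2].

41/15

P(min(X, Y) ≥ 2) = 5/8.
Summing min(X,Y)·P(x,y) over outcomes with min(X, Y) ≥ 2 gives 41/24.
E[min(X, Y) | min(X, Y) ≥ 2] = (41/24) / (5/8) = 41/15.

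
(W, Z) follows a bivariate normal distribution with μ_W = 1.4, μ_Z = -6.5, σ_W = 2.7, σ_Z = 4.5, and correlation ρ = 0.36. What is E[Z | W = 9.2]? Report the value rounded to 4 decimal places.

-1.8200

For a bivariate normal, E[Z | W=x] = μ_Z + ρ·(σ_Z/σ_W)·(x − μ_W).
E[Z | W=9.2] = -6.5 + (0.36)·(4.5/2.7)·(9.2 − (1.4)) = -6.5 + (0.6)·(7.8) = -1.8200.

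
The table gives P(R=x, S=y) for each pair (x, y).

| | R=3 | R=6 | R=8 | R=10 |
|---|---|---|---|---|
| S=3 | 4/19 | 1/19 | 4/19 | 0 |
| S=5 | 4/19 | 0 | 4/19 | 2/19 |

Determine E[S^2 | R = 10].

25

P(R = 10) = 2/19.
Σ S^2·P over the event = 25·(2/19) = 50/19.
E[S^2 | R = 10] = (50/19) / (2/19) = 25.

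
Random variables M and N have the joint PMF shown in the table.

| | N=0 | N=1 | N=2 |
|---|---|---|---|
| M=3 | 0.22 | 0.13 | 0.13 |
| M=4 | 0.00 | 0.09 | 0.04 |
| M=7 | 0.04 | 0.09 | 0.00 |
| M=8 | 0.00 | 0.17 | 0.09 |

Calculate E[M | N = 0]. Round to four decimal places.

P(N = 0) = 0.26.
Summing M·P(M=x,N=y) over the conditioning event gives 0.94.
E[M | N = 0] = (0.94) / (0.26) = 3.6154.

3.6154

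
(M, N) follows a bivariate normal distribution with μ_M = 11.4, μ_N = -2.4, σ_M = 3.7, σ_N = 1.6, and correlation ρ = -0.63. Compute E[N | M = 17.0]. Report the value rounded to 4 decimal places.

The regression of N on M has slope ρ·σ_N/σ_M and passes through (μ_M, μ_N).
E[N | M=17.0] = -2.4 + (-0.63)·(1.6/3.7)·(17.0 − (11.4)) = -2.4 + (-0.27243)·(5.6) = -3.9256.

-3.9256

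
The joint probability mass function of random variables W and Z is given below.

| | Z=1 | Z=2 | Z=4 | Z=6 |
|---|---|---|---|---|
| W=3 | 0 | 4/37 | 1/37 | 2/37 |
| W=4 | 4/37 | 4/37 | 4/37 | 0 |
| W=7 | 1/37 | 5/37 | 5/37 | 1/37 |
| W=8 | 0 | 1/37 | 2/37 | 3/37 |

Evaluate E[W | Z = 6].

37/6

P(Z = 6) = 6/37.
Summing W·P(W=x,Z=y) over the conditioning event gives 1.
E[W | Z = 6] = (1) / (6/37) = 37/6.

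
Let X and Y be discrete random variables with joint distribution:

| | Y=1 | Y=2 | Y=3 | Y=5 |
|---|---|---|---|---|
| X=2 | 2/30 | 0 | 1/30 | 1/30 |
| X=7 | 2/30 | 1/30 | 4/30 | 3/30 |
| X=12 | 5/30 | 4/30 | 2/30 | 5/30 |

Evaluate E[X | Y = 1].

P(Y = 1) = 3/10.
Σ X·P over the event = 2·(2/30) + 7·(2/30) + 12·(5/30) = 13/5.
E[X | Y = 1] = (13/5) / (3/10) = 26/3.

26/3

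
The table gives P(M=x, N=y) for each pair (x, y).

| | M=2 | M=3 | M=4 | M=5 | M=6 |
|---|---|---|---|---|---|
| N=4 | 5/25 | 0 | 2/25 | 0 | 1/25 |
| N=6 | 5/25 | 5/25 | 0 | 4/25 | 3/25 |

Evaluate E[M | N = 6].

63/17

P(N = 6) = 17/25.
Σ M·P over the event = 2·(5/25) + 3·(5/25) + 5·(4/25) + 6·(3/25) = 63/25.
E[M | N = 6] = (63/25) / (17/25) = 63/17.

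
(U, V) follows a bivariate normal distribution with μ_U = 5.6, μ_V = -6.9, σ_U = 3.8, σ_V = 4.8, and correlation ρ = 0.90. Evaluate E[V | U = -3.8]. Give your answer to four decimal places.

For a bivariate normal, E[V | U=x] = μ_V + ρ·(σ_V/σ_U)·(x − μ_U).
E[V | U=-3.8] = -6.9 + (0.90)·(4.8/3.8)·(-3.8 − (5.6)) = -6.9 + (1.13684)·(-9.4) = -17.5863.

-17.5863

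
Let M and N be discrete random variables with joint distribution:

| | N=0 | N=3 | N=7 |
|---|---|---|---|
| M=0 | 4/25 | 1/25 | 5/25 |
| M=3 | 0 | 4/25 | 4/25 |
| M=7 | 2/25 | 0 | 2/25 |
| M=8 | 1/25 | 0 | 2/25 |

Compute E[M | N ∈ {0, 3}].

17/6

P(N ∈ {0, 3}) = 12/25.
Σ M·P over the event = 0·(4/25) + 0·(1/25) + 3·(4/25) + 7·(2/25) + 8·(1/25) = 34/25.
E[M | N ∈ {0, 3}] = (34/25) / (12/25) = 17/6.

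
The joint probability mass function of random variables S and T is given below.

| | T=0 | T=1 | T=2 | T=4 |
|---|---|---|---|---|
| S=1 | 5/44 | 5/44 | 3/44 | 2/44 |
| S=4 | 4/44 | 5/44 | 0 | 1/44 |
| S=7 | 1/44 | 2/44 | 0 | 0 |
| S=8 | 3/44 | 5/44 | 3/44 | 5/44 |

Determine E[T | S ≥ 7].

P(S ≥ 7) = 19/44.
Σ T·P over the event = 0·(1/44) + 1·(2/44) + 0·(3/44) + 1·(5/44) + 2·(3/44) + 4·(5/44) = 3/4.
E[T | S ≥ 7] = (3/4) / (19/44) = 33/19.

33/19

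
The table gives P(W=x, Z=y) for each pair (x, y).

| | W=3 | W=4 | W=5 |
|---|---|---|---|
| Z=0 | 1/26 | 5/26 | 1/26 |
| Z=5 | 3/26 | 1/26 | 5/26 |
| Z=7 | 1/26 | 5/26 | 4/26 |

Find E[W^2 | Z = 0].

114/7

P(Z = 0) = 7/26.
Σ W^2·P over the event = 9·(1/26) + 16·(5/26) + 25·(1/26) = 57/13.
E[W^2 | Z = 0] = (57/13) / (7/26) = 114/7.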